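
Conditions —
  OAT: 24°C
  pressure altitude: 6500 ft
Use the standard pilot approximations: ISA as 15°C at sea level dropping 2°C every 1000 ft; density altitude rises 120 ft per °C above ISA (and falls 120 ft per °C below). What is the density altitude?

ISA temperature at 6500 ft = 15 − 2 × (6500/1000) = 2°C.
ISA deviation = 24 − 2 = +22°C.
Density altitude = 6500 + 120 × (22) = 6500 + (+2640) = 9140 ft.

9140 ft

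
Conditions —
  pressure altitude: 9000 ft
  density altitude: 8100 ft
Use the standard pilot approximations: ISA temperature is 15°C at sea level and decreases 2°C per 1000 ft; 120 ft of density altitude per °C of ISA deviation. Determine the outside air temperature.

Density altitude − pressure altitude = 8100 − 9000 = -900 ft.
At 120 ft/°C that is an ISA deviation of -900/120 = -7.5°C.
ISA temperature at 9000 ft = 15 − 2 × (9000/1000) = -3°C.
OAT = ISA + deviation = -3 + (-7.5) = -10.5°C.

-10.5°C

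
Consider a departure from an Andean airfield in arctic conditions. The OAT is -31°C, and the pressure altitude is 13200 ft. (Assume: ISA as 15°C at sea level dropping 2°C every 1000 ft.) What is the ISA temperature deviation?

ISA-19.6°C

ISA temperature at 13200 ft = 15 − 2 × (13200/1000) = -11.4°C.
Deviation = OAT − ISA = -31 − (-11.4) = -19.6°C.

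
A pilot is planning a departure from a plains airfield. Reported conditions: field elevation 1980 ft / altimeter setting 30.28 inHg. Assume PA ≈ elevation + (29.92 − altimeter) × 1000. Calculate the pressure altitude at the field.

1620 ft

Pressure correction = (29.92 − 30.28) × 1000 = -360 ft.
Pressure altitude = 1980 + (-360) = 1620 ft.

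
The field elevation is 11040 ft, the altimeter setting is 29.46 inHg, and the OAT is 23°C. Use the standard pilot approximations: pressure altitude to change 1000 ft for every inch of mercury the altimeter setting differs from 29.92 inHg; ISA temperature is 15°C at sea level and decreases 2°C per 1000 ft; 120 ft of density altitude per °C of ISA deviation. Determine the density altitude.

Pressure altitude = 11040 + (29.92 − 29.46) × 1000 = 11040 + (+460) = 11500 ft.
ISA temperature at 11500 ft = 15 − 2 × (11500/1000) = -8°C.
ISA deviation = 23 − (-8) = +31°C.
Density altitude = 11500 + 120 × (31) = 15220 ft.

15220 ft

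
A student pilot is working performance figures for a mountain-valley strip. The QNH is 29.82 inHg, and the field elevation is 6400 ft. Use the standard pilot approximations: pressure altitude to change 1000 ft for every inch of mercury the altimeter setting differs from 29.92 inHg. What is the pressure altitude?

Pressure correction = (29.92 − 29.82) × 1000 = +100 ft.
Pressure altitude = 6400 + (+100) = 6500 ft.

6500 ft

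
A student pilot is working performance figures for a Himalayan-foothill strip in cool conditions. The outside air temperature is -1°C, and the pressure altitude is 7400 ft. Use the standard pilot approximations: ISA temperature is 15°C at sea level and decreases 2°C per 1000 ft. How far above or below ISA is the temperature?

ISA-1.2°C

ISA temperature at 7400 ft = 15 − 2 × (7400/1000) = 0.2°C.
Deviation = OAT − ISA = -1 − 0.2 = -1.2°C.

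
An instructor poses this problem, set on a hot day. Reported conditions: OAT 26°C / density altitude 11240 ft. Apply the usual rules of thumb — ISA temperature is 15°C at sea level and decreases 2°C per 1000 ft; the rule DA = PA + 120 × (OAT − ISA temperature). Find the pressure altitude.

8000 ft

DA = PA + 120 × (OAT − (15 − 2·PA/1000)) = PA + 120·OAT − 1800 + 0.24·PA = 1.24·PA + 120·OAT − 1800.
So 1.24·PA = 11240 − 120 × 26 + 1800 = 9920.
PA = 9920 / 1.24 = 8000 ft.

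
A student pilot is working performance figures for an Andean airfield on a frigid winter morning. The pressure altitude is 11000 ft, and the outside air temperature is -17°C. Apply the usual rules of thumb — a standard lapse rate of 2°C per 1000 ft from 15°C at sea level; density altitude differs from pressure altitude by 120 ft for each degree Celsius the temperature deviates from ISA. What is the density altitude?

ISA temperature at 11000 ft = 15 − 2 × (11000/1000) = -7°C.
ISA deviation = -17 − (-7) = -10°C.
Density altitude = 11000 + 120 × (-10) = 11000 + (-1200) = 9800 ft.

9800 ft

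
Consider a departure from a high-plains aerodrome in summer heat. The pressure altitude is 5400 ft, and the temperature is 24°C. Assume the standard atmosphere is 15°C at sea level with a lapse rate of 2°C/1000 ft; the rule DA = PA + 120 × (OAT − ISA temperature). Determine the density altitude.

7776 ft

ISA temperature at 5400 ft = 15 − 2 × (5400/1000) = 4.2°C.
ISA deviation = 24 − 4.2 = +19.8°C.
Density altitude = 5400 + 120 × (19.8) = 5400 + (+2376) = 7776 ft.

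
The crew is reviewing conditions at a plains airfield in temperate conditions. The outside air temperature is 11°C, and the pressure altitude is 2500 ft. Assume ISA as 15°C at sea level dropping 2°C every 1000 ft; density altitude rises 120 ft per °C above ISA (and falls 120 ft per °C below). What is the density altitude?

ISA temperature at 2500 ft = 15 − 2 × (2500/1000) = 10°C.
ISA deviation = 11 − 10 = +1°C.
Density altitude = 2500 + 120 × (1) = 2500 + (+120) = 2620 ft.

2620 ft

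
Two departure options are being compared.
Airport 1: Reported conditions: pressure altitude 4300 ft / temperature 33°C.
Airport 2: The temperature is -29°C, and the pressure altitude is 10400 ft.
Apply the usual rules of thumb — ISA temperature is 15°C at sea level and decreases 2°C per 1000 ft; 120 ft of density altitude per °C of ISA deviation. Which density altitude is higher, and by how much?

Airport 1: ISA temp = 6.4°C, deviation +26.6°C, DA = 4300 + 120 × 26.6 = 7492 ft.
Airport 2: ISA temp = -5.8°C, deviation -23.2°C, DA = 10400 + 120 × (-23.2) = 7616 ft.
Airport 2 is higher by 7616 − 7492 = 124 ft.

Airport 2 by 124 ft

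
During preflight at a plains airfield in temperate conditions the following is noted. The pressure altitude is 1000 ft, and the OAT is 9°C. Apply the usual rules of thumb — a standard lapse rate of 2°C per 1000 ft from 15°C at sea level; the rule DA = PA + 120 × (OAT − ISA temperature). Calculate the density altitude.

520 ft

ISA temperature at 1000 ft = 15 − 2 × (1000/1000) = 13°C.
ISA deviation = 9 − 13 = -4°C.
Density altitude = 1000 + 120 × (-4) = 1000 + (-480) = 520 ft.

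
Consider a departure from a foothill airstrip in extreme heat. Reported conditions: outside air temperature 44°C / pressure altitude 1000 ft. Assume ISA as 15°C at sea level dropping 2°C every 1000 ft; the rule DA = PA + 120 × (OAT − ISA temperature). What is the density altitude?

ISA temperature at 1000 ft = 15 − 2 × (1000/1000) = 13°C.
ISA deviation = 44 − 13 = +31°C.
Density altitude = 1000 + 120 × (31) = 1000 + (+3720) = 4720 ft.

4720 ft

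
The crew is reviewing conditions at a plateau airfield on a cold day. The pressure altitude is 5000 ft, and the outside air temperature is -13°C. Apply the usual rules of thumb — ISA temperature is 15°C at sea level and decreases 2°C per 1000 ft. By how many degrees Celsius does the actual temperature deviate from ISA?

ISA temperature at 5000 ft = 15 − 2 × (5000/1000) = 5°C.
Deviation = OAT − ISA = -13 − 5 = -18°C.

ISA-18°C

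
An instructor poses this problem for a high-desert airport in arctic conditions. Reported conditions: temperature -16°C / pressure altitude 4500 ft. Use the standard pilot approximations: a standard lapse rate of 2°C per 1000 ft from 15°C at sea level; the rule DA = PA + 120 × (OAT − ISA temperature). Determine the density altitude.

ISA temperature at 4500 ft = 15 − 2 × (4500/1000) = 6°C.
ISA deviation = -16 − 6 = -22°C.
Density altitude = 4500 + 120 × (-22) = 4500 + (-2640) = 1860 ft.

1860 ft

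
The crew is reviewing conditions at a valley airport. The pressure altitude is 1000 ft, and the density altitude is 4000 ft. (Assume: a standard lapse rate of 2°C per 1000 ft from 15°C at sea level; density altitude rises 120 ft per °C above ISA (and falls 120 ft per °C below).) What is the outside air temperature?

38°C

Density altitude − pressure altitude = 4000 − 1000 = +3000 ft.
At 120 ft/°C that is an ISA deviation of 3000/120 = +25°C.
ISA temperature at 1000 ft = 15 − 2 × (1000/1000) = 13°C.
OAT = ISA + deviation = 13 + (+25) = 38°C.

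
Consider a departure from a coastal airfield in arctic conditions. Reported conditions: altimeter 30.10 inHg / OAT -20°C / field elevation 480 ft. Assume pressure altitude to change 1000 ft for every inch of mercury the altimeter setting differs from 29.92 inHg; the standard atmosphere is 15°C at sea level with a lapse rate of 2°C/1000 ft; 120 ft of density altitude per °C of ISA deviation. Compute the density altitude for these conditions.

-3828 ft

Pressure altitude = 480 + (29.92 − 30.10) × 1000 = 480 + (-180) = 300 ft.
ISA temperature at 300 ft = 15 − 2 × (300/1000) = 14.4°C.
ISA deviation = -20 − 14.4 = -34.4°C.
Density altitude = 300 + 120 × (-34.4) = -3828 ft.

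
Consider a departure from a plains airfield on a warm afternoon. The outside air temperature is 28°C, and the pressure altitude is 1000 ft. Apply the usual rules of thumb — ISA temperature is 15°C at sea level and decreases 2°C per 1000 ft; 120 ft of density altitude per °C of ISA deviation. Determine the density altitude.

ISA temperature at 1000 ft = 15 − 2 × (1000/1000) = 13°C.
ISA deviation = 28 − 13 = +15°C.
Density altitude = 1000 + 120 × (15) = 1000 + (+1800) = 2800 ft.

2800 ft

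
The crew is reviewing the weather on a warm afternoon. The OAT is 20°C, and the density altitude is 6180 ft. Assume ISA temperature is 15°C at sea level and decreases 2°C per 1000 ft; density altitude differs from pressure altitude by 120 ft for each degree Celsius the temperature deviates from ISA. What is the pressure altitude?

4500 ft

DA = PA + 120 × (OAT − (15 − 2·PA/1000)) = PA + 120·OAT − 1800 + 0.24·PA = 1.24·PA + 120·OAT − 1800.
So 1.24·PA = 6180 − 120 × 20 + 1800 = 5580.
PA = 5580 / 1.24 = 4500 ft.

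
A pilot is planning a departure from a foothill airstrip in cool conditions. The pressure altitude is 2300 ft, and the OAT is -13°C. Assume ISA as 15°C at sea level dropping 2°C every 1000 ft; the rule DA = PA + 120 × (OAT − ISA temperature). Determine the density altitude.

ISA temperature at 2300 ft = 15 − 2 × (2300/1000) = 10.4°C.
ISA deviation = -13 − 10.4 = -23.4°C.
Density altitude = 2300 + 120 × (-23.4) = 2300 + (-2808) = -508 ft.

-508 ft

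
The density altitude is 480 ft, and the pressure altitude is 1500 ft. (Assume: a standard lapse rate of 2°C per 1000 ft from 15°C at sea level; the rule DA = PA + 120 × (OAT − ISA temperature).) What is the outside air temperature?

Density altitude − pressure altitude = 480 − 1500 = -1020 ft.
At 120 ft/°C that is an ISA deviation of -1020/120 = -8.5°C.
ISA temperature at 1500 ft = 15 − 2 × (1500/1000) = 12°C.
OAT = ISA + deviation = 12 + (-8.5) = 3.5°C.

3.5°C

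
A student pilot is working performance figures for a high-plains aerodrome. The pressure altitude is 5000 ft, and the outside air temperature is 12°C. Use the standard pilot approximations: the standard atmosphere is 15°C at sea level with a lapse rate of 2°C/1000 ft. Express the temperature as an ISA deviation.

ISA temperature at 5000 ft = 15 − 2 × (5000/1000) = 5°C.
Deviation = OAT − ISA = 12 − 5 = +7°C.

ISA+7°C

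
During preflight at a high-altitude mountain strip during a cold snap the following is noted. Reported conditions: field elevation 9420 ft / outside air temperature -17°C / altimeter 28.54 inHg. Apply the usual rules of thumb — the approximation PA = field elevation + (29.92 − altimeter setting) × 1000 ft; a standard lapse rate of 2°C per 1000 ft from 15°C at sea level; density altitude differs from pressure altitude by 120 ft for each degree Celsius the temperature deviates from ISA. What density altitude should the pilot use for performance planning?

9552 ft

Pressure altitude = 9420 + (29.92 − 28.54) × 1000 = 9420 + (+1380) = 10800 ft.
ISA temperature at 10800 ft = 15 − 2 × (10800/1000) = -6.6°C.
ISA deviation = -17 − (-6.6) = -10.4°C.
Density altitude = 10800 + 120 × (-10.4) = 9552 ft.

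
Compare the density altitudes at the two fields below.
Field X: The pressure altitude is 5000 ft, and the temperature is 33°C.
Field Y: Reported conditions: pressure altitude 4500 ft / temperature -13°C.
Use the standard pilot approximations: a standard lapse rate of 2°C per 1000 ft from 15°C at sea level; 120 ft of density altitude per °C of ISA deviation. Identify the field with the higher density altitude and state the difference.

Field X by 6140 ft

Field X: ISA temp = 5°C, deviation +28°C, DA = 5000 + 120 × 28 = 8360 ft.
Field Y: ISA temp = 6°C, deviation -19°C, DA = 4500 + 120 × (-19) = 2220 ft.
Field X is higher by 8360 − 2220 = 6140 ft.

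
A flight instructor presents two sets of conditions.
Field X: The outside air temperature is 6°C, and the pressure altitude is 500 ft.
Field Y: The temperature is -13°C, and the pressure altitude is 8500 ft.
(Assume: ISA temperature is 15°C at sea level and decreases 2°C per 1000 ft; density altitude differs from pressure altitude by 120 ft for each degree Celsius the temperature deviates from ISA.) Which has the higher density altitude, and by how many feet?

Field X: ISA temp = 14°C, deviation -8°C, DA = 500 + 120 × (-8) = -460 ft.
Field Y: ISA temp = -2°C, deviation -11°C, DA = 8500 + 120 × (-11) = 7180 ft.
Field Y is higher by 7180 − (-460) = 7640 ft.

Field Y by 7640 ft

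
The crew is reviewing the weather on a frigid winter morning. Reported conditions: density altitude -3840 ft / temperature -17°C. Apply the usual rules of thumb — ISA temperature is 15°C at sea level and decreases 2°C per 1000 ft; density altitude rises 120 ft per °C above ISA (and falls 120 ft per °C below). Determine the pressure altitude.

0 ft

DA = PA + 120 × (OAT − (15 − 2·PA/1000)) = PA + 120·OAT − 1800 + 0.24·PA = 1.24·PA + 120·OAT − 1800.
So 1.24·PA = -3840 − 120 × (-17) + 1800 = 0.
PA = 0 / 1.24 = 0 ft.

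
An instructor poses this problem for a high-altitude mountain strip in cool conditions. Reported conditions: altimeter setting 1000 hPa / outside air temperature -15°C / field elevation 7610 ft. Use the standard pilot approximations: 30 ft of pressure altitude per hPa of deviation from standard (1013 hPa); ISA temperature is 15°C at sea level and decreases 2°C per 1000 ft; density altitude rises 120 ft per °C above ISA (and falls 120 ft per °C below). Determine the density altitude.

6320 ft

Pressure altitude = 7610 + (1013 − 1000) × 30 = 7610 + (+390) = 8000 ft.
ISA temperature at 8000 ft = 15 − 2 × (8000/1000) = -1°C.
ISA deviation = -15 − (-1) = -14°C.
Density altitude = 8000 + 120 × (-14) = 6320 ft.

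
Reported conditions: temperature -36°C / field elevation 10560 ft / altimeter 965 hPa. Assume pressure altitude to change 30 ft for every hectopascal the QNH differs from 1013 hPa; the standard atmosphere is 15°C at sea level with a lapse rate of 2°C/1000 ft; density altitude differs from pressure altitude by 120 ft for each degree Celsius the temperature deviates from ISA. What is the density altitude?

8760 ft

Pressure altitude = 10560 + (1013 − 965) × 30 = 10560 + (+1440) = 12000 ft.
ISA temperature at 12000 ft = 15 − 2 × (12000/1000) = -9°C.
ISA deviation = -36 − (-9) = -27°C.
Density altitude = 12000 + 120 × (-27) = 8760 ft.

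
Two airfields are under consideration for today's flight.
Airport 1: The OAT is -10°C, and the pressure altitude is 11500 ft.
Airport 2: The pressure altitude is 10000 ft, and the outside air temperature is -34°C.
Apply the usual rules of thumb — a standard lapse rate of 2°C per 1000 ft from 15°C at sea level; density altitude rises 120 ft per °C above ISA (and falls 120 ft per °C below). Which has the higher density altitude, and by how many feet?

Airport 1 by 4740 ft

Airport 1: ISA temp = -8°C, deviation -2°C, DA = 11500 + 120 × (-2) = 11260 ft.
Airport 2: ISA temp = -5°C, deviation -29°C, DA = 10000 + 120 × (-29) = 6520 ft.
Airport 1 is higher by 11260 − 6520 = 4740 ft.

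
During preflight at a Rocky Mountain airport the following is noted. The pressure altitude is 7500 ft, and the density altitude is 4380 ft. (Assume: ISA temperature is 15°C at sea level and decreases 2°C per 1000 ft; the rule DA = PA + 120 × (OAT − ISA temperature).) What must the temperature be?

-26°C

Density altitude − pressure altitude = 4380 − 7500 = -3120 ft.
At 120 ft/°C that is an ISA deviation of -3120/120 = -26°C.
ISA temperature at 7500 ft = 15 − 2 × (7500/1000) = 0°C.
OAT = ISA + deviation = 0 + (-26) = -26°C.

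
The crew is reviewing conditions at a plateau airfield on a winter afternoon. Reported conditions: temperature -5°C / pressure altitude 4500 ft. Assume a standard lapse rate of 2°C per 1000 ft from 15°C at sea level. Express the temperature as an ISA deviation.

ISA temperature at 4500 ft = 15 − 2 × (4500/1000) = 6°C.
Deviation = OAT − ISA = -5 − 6 = -11°C.

ISA-11°C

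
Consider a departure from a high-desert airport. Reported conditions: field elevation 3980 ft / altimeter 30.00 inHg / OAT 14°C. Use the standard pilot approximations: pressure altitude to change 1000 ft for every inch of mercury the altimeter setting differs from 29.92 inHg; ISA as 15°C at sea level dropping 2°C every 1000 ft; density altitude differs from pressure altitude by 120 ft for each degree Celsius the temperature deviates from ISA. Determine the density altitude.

4716 ft

Pressure altitude = 3980 + (29.92 − 30.00) × 1000 = 3980 + (-80) = 3900 ft.
ISA temperature at 3900 ft = 15 − 2 × (3900/1000) = 7.2°C.
ISA deviation = 14 − 7.2 = +6.8°C.
Density altitude = 3900 + 120 × (6.8) = 4716 ft.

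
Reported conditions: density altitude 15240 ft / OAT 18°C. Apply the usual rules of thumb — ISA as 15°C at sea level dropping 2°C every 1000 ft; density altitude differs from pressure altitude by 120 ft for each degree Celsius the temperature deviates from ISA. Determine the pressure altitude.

DA = PA + 120 × (OAT − (15 − 2·PA/1000)) = PA + 120·OAT − 1800 + 0.24·PA = 1.24·PA + 120·OAT − 1800.
So 1.24·PA = 15240 − 120 × 18 + 1800 = 14880.
PA = 14880 / 1.24 = 12000 ft.

12000 ft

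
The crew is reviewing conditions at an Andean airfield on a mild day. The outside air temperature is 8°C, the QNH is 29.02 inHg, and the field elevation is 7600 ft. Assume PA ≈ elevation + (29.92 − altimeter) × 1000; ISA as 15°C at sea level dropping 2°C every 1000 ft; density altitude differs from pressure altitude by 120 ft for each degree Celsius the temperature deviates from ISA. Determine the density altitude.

9700 ft

Pressure altitude = 7600 + (29.92 − 29.02) × 1000 = 7600 + (+900) = 8500 ft.
ISA temperature at 8500 ft = 15 − 2 × (8500/1000) = -2°C.
ISA deviation = 8 − (-2) = +10°C.
Density altitude = 8500 + 120 × (10) = 9700 ft.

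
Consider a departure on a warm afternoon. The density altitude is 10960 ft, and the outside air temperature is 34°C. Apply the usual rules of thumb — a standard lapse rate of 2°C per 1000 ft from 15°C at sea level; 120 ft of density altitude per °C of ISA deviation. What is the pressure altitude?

7000 ft

DA = PA + 120 × (OAT − (15 − 2·PA/1000)) = PA + 120·OAT − 1800 + 0.24·PA = 1.24·PA + 120·OAT − 1800.
So 1.24·PA = 10960 − 120 × 34 + 1800 = 8680.
PA = 8680 / 1.24 = 7000 ft.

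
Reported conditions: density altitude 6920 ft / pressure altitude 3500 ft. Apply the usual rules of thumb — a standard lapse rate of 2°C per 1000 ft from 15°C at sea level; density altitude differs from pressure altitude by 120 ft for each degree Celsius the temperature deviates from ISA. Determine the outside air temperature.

36.5°C

Density altitude − pressure altitude = 6920 − 3500 = +3420 ft.
At 120 ft/°C that is an ISA deviation of 3420/120 = +28.5°C.
ISA temperature at 3500 ft = 15 − 2 × (3500/1000) = 8°C.
OAT = ISA + deviation = 8 + (+28.5) = 36.5°C.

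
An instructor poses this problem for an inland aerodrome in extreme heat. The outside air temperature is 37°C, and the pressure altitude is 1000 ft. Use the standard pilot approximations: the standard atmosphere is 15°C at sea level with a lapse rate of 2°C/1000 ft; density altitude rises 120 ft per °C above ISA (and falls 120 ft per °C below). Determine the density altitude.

ISA temperature at 1000 ft = 15 − 2 × (1000/1000) = 13°C.
ISA deviation = 37 − 13 = +24°C.
Density altitude = 1000 + 120 × (24) = 1000 + (+2880) = 3880 ft.

3880 ft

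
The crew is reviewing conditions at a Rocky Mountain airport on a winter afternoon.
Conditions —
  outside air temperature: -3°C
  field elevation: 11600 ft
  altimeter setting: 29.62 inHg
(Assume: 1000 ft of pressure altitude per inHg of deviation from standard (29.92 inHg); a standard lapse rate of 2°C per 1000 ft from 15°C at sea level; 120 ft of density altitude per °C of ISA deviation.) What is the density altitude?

Pressure altitude = 11600 + (29.92 − 29.62) × 1000 = 11600 + (+300) = 11900 ft.
ISA temperature at 11900 ft = 15 − 2 × (11900/1000) = -8.8°C.
ISA deviation = -3 − (-8.8) = +5.8°C.
Density altitude = 11900 + 120 × (5.8) = 12596 ft.

12596 ft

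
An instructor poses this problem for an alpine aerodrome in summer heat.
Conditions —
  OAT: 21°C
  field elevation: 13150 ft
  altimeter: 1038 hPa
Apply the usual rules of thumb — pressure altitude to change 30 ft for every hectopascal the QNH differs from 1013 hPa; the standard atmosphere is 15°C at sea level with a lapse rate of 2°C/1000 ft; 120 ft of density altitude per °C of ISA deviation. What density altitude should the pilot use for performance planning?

16096 ft

Pressure altitude = 13150 + (1013 − 1038) × 30 = 13150 + (-750) = 12400 ft.
ISA temperature at 12400 ft = 15 − 2 × (12400/1000) = -9.8°C.
ISA deviation = 21 − (-9.8) = +30.8°C.
Density altitude = 12400 + 120 × (30.8) = 16096 ft.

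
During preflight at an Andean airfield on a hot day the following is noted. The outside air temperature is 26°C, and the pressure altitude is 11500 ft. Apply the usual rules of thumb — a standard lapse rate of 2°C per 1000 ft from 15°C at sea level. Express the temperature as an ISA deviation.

ISA temperature at 11500 ft = 15 − 2 × (11500/1000) = -8°C.
Deviation = OAT − ISA = 26 − (-8) = +34°C.

ISA+34°C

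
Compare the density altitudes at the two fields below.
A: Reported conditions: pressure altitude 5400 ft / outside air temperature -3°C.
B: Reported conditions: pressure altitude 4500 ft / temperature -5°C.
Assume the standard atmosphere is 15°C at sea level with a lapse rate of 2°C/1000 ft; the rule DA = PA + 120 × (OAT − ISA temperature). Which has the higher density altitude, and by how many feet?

A: ISA temp = 4.2°C, deviation -7.2°C, DA = 5400 + 120 × (-7.2) = 4536 ft.
B: ISA temp = 6°C, deviation -11°C, DA = 4500 + 120 × (-11) = 3180 ft.
A is higher by 4536 − 3180 = 1356 ft.

A by 1356 ft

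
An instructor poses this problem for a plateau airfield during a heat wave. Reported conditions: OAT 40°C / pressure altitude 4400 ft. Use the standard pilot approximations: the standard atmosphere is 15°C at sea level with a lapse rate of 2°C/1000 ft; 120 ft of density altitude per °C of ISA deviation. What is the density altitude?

ISA temperature at 4400 ft = 15 − 2 × (4400/1000) = 6.2°C.
ISA deviation = 40 − 6.2 = +33.8°C.
Density altitude = 4400 + 120 × (33.8) = 4400 + (+4056) = 8456 ft.

8456 ft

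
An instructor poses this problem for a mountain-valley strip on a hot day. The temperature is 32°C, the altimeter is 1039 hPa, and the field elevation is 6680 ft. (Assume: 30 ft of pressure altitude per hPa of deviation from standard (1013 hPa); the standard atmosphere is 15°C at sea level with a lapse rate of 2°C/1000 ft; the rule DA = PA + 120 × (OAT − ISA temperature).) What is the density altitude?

Pressure altitude = 6680 + (1013 − 1039) × 30 = 6680 + (-780) = 5900 ft.
ISA temperature at 5900 ft = 15 − 2 × (5900/1000) = 3.2°C.
ISA deviation = 32 − 3.2 = +28.8°C.
Density altitude = 5900 + 120 × (28.8) = 9356 ft.

9356 ft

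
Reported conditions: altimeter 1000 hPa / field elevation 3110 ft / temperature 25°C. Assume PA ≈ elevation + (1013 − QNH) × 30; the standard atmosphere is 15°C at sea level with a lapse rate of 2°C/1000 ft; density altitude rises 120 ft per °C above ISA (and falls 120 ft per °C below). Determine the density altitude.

Pressure altitude = 3110 + (1013 − 1000) × 30 = 3110 + (+390) = 3500 ft.
ISA temperature at 3500 ft = 15 − 2 × (3500/1000) = 8°C.
ISA deviation = 25 − 8 = +17°C.
Density altitude = 3500 + 120 × (17) = 5540 ft.

5540 ft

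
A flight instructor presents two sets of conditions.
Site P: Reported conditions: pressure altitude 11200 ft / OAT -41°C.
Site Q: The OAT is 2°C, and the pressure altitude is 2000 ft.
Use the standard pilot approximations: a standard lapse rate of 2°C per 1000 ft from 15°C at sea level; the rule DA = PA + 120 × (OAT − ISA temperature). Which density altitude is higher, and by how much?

Site P: ISA temp = -7.4°C, deviation -33.6°C, DA = 11200 + 120 × (-33.6) = 7168 ft.
Site Q: ISA temp = 11°C, deviation -9°C, DA = 2000 + 120 × (-9) = 920 ft.
Site P is higher by 7168 − 920 = 6248 ft.

Site P by 6248 ft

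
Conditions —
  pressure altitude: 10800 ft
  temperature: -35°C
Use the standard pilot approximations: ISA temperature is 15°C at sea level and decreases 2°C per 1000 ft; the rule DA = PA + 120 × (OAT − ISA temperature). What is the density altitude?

ISA temperature at 10800 ft = 15 − 2 × (10800/1000) = -6.6°C.
ISA deviation = -35 − (-6.6) = -28.4°C.
Density altitude = 10800 + 120 × (-28.4) = 10800 + (-3408) = 7392 ft.

7392 ft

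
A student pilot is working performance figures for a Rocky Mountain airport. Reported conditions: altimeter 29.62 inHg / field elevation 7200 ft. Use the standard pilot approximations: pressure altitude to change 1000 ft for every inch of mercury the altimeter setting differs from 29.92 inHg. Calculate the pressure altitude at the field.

Pressure correction = (29.92 − 29.62) × 1000 = +300 ft.
Pressure altitude = 7200 + (+300) = 7500 ft.

7500 ft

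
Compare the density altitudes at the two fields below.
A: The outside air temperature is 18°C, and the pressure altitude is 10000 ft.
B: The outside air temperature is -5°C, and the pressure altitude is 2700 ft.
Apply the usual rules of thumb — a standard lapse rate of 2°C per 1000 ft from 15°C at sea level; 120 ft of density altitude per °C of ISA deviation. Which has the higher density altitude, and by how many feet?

A: ISA temp = -5°C, deviation +23°C, DA = 10000 + 120 × 23 = 12760 ft.
B: ISA temp = 9.6°C, deviation -14.6°C, DA = 2700 + 120 × (-14.6) = 948 ft.
A is higher by 12760 − 948 = 11812 ft.

A by 11812 ft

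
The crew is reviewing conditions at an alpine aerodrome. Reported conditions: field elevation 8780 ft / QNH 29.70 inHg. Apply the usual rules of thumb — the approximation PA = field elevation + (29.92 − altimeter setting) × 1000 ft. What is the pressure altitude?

9000 ft

Pressure correction = (29.92 − 29.70) × 1000 = +220 ft.
Pressure altitude = 8780 + (+220) = 9000 ft.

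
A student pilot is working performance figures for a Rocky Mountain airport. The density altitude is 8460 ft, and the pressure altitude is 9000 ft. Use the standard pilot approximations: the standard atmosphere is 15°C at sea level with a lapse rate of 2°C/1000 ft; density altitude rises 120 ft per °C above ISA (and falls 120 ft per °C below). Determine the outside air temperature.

-7.5°C

Density altitude − pressure altitude = 8460 − 9000 = -540 ft.
At 120 ft/°C that is an ISA deviation of -540/120 = -4.5°C.
ISA temperature at 9000 ft = 15 − 2 × (9000/1000) = -3°C.
OAT = ISA + deviation = -3 + (-4.5) = -7.5°C.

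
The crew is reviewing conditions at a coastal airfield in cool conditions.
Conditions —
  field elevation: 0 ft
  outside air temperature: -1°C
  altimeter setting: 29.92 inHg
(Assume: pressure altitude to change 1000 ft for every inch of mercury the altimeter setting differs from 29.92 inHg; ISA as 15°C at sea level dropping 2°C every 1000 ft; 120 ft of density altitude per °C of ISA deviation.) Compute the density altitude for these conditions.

-1920 ft

Pressure altitude = 0 + (29.92 − 29.92) × 1000 = 0 + (0) = 0 ft.
ISA temperature at 0 ft = 15 − 2 × (0/1000) = 15°C.
ISA deviation = -1 − 15 = -16°C.
Density altitude = 0 + 120 × (-16) = -1920 ft.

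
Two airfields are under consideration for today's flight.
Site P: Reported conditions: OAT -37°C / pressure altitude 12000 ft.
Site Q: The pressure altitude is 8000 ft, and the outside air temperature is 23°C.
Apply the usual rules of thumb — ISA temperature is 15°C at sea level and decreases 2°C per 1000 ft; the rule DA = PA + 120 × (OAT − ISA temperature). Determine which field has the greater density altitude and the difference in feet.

Site P: ISA temp = -9°C, deviation -28°C, DA = 12000 + 120 × (-28) = 8640 ft.
Site Q: ISA temp = -1°C, deviation +24°C, DA = 8000 + 120 × 24 = 10880 ft.
Site Q is higher by 10880 − 8640 = 2240 ft.

Site Q by 2240 ft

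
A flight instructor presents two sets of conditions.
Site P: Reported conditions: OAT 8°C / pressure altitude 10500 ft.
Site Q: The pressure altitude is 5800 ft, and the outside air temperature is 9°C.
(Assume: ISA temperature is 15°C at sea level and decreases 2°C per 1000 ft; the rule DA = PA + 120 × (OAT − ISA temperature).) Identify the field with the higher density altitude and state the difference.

Site P by 5708 ft

Site P: ISA temp = -6°C, deviation +14°C, DA = 10500 + 120 × 14 = 12180 ft.
Site Q: ISA temp = 3.4°C, deviation +5.6°C, DA = 5800 + 120 × 5.6 = 6472 ft.
Site P is higher by 12180 − 6472 = 5708 ft.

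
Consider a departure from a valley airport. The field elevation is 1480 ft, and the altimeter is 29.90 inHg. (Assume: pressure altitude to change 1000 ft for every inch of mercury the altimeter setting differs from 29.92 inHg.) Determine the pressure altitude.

Pressure correction = (29.92 − 29.90) × 1000 = +20 ft.
Pressure altitude = 1480 + (+20) = 1500 ft.

1500 ft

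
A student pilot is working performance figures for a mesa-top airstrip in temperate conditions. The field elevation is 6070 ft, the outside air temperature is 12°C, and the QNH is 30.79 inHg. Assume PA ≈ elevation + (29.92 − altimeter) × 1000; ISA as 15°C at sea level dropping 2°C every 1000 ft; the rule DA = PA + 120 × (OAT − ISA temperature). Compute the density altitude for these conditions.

6088 ft

Pressure altitude = 6070 + (29.92 − 30.79) × 1000 = 6070 + (-870) = 5200 ft.
ISA temperature at 5200 ft = 15 − 2 × (5200/1000) = 4.6°C.
ISA deviation = 12 − 4.6 = +7.4°C.
Density altitude = 5200 + 120 × (7.4) = 6088 ft.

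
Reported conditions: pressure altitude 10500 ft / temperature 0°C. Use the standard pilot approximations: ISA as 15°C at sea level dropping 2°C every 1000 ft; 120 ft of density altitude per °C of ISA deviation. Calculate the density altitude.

ISA temperature at 10500 ft = 15 − 2 × (10500/1000) = -6°C.
ISA deviation = 0 − (-6) = +6°C.
Density altitude = 10500 + 120 × (6) = 10500 + (+720) = 11220 ft.

11220 ft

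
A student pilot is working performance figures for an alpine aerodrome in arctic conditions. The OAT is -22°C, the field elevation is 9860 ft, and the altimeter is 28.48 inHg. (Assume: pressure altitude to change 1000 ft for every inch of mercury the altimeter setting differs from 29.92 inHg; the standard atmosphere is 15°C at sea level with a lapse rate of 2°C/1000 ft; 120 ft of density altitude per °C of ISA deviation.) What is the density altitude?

Pressure altitude = 9860 + (29.92 − 28.48) × 1000 = 9860 + (+1440) = 11300 ft.
ISA temperature at 11300 ft = 15 − 2 × (11300/1000) = -7.6°C.
ISA deviation = -22 − (-7.6) = -14.4°C.
Density altitude = 11300 + 120 × (-14.4) = 9572 ft.

9572 ft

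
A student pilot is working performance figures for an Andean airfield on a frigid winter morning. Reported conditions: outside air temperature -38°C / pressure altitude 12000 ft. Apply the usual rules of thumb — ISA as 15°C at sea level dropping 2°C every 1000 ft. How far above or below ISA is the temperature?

ISA temperature at 12000 ft = 15 − 2 × (12000/1000) = -9°C.
Deviation = OAT − ISA = -38 − (-9) = -29°C.

ISA-29°C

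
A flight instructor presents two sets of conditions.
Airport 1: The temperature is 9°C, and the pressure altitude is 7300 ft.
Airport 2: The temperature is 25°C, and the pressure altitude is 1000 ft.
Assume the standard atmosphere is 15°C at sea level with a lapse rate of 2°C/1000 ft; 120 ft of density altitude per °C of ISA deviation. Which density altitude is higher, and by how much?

Airport 1 by 5892 ft

Airport 1: ISA temp = 0.4°C, deviation +8.6°C, DA = 7300 + 120 × 8.6 = 8332 ft.
Airport 2: ISA temp = 13°C, deviation +12°C, DA = 1000 + 120 × 12 = 2440 ft.
Airport 1 is higher by 8332 − 2440 = 5892 ft.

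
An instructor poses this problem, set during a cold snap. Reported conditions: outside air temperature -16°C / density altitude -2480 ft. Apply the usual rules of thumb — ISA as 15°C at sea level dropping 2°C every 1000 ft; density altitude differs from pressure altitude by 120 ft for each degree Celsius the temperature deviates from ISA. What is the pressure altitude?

1000 ft

DA = PA + 120 × (OAT − (15 − 2·PA/1000)) = PA + 120·OAT − 1800 + 0.24·PA = 1.24·PA + 120·OAT − 1800.
So 1.24·PA = -2480 − 120 × (-16) + 1800 = 1240.
PA = 1240 / 1.24 = 1000 ft.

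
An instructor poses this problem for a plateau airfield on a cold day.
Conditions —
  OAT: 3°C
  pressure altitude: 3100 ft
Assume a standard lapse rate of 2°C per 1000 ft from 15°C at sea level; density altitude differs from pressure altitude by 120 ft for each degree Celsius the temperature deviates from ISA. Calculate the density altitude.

2404 ft

ISA temperature at 3100 ft = 15 − 2 × (3100/1000) = 8.8°C.
ISA deviation = 3 − 8.8 = -5.8°C.
Density altitude = 3100 + 120 × (-5.8) = 3100 + (-696) = 2404 ft.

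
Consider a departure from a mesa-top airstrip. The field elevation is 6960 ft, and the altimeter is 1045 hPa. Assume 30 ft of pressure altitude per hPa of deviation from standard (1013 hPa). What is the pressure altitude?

Pressure correction = (1013 − 1045) × 30 = -960 ft.
Pressure altitude = 6960 + (-960) = 6000 ft.

6000 ft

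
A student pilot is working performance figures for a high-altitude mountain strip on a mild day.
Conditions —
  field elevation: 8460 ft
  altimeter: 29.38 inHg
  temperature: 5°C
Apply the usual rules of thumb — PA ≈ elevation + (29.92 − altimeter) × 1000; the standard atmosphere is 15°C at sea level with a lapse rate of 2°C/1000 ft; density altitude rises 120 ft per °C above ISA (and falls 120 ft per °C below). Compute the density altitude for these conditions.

9960 ft

Pressure altitude = 8460 + (29.92 − 29.38) × 1000 = 8460 + (+540) = 9000 ft.
ISA temperature at 9000 ft = 15 − 2 × (9000/1000) = -3°C.
ISA deviation = 5 − (-3) = +8°C.
Density altitude = 9000 + 120 × (8) = 9960 ft.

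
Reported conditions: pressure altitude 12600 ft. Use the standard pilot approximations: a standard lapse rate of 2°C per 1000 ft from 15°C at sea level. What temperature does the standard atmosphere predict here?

-10.2°C

ISA temperature = 15 − 2 × (12600/1000) = 15 − 25.2 = -10.2°C.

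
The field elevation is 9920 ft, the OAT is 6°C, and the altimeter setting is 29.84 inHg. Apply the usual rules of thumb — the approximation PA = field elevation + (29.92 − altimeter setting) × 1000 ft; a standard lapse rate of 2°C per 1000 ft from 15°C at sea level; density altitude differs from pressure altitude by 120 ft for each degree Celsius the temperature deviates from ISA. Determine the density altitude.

11320 ft

Pressure altitude = 9920 + (29.92 − 29.84) × 1000 = 9920 + (+80) = 10000 ft.
ISA temperature at 10000 ft = 15 − 2 × (10000/1000) = -5°C.
ISA deviation = 6 − (-5) = +11°C.
Density altitude = 10000 + 120 × (11) = 11320 ft.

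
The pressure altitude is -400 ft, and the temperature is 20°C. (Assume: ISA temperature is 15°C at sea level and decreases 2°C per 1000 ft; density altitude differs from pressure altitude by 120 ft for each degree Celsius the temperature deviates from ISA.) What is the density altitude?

ISA temperature at -400 ft = 15 − 2 × (-400/1000) = 15.8°C.
ISA deviation = 20 − 15.8 = +4.2°C.
Density altitude = -400 + 120 × (4.2) = -400 + (+504) = 104 ft.

104 ft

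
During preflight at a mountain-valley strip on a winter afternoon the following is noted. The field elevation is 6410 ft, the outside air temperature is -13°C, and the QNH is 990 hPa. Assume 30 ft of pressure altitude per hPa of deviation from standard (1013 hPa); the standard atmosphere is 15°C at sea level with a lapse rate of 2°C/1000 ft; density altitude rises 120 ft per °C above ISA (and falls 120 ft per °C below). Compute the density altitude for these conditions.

Pressure altitude = 6410 + (1013 − 990) × 30 = 6410 + (+690) = 7100 ft.
ISA temperature at 7100 ft = 15 − 2 × (7100/1000) = 0.8°C.
ISA deviation = -13 − 0.8 = -13.8°C.
Density altitude = 7100 + 120 × (-13.8) = 5444 ft.

5444 ft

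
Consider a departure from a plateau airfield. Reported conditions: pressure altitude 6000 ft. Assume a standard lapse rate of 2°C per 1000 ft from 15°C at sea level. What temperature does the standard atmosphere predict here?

3°C

ISA temperature = 15 − 2 × (6000/1000) = 15 − 12 = 3°C.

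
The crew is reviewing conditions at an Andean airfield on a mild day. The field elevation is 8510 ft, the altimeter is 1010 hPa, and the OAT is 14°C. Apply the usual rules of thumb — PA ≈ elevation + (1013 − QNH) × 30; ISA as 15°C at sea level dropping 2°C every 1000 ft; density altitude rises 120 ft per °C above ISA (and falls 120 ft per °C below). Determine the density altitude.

10544 ft

Pressure altitude = 8510 + (1013 − 1010) × 30 = 8510 + (+90) = 8600 ft.
ISA temperature at 8600 ft = 15 − 2 × (8600/1000) = -2.2°C.
ISA deviation = 14 − (-2.2) = +16.2°C.
Density altitude = 8600 + 120 × (16.2) = 10544 ft.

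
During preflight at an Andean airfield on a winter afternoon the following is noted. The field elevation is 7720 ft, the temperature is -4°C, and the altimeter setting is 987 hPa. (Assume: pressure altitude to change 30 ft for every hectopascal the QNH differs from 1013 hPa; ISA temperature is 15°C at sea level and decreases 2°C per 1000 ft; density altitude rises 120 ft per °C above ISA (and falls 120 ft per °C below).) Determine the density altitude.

8260 ft

Pressure altitude = 7720 + (1013 − 987) × 30 = 7720 + (+780) = 8500 ft.
ISA temperature at 8500 ft = 15 − 2 × (8500/1000) = -2°C.
ISA deviation = -4 − (-2) = -2°C.
Density altitude = 8500 + 120 × (-2) = 8260 ft.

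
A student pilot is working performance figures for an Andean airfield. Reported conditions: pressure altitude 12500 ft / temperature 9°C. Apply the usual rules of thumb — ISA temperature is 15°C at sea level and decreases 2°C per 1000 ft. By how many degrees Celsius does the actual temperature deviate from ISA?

ISA+19°C

ISA temperature at 12500 ft = 15 − 2 × (12500/1000) = -10°C.
Deviation = OAT − ISA = 9 − (-10) = +19°C.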